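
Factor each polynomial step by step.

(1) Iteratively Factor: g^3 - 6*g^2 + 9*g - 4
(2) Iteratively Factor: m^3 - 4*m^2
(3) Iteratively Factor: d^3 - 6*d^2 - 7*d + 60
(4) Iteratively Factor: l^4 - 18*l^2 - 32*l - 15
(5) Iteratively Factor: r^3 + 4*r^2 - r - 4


(1) = (g - 1)*(g^2 - 5*g + 4) = (g - 1)^2*(g - 4)
(2) = (m)*(m^2 - 4*m) = m^2*(m - 4)
(3) = (d + 3)*(d^2 - 9*d + 20) = (d - 5)*(d + 3)*(d - 4)
(4) = (l + 1)*(l^3 - l^2 - 17*l - 15) = (l + 1)*(l + 3)*(l^2 - 4*l - 5) = (l - 5)*(l + 1)*(l + 3)*(l + 1)
(5) = (r - 1)*(r^2 + 5*r + 4) = (r - 1)*(r + 1)*(r + 4)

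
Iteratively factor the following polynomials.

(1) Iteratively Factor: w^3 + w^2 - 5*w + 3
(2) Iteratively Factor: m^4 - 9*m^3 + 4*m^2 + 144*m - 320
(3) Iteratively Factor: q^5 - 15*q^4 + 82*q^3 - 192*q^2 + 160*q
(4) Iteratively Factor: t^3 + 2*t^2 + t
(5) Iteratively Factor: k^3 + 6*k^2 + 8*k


(1) = (w - 1)*(w^2 + 2*w - 3) = (w - 1)^2*(w + 3)
(2) = (m - 5)*(m^3 - 4*m^2 - 16*m + 64) = (m - 5)*(m - 4)*(m^2 - 16) = (m - 5)*(m - 4)^2*(m + 4)
(3) = (q - 2)*(q^4 - 13*q^3 + 56*q^2 - 80*q) = (q - 5)*(q - 2)*(q^3 - 8*q^2 + 16*q) = q*(q - 5)*(q - 2)*(q^2 - 8*q + 16) = q*(q - 5)*(q - 4)*(q - 2)*(q - 4)
(4) = (t + 1)*(t^2 + t) = (t + 1)^2*(t)
(5) = (k)*(k^2 + 6*k + 8) = k*(k + 4)*(k + 2)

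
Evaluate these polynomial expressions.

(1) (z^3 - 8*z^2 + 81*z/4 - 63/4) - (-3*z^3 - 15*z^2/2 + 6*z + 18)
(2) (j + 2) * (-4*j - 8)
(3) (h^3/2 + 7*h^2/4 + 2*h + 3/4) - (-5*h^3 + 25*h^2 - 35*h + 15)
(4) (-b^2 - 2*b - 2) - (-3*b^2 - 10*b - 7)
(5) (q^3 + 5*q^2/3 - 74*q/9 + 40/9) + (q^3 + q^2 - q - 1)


(1) = 4*z^3 - z^2/2 + 57*z/4 - 135/4
(2) = -4*j^2 - 16*j - 16
(3) = 11*h^3/2 - 93*h^2/4 + 37*h - 57/4
(4) = 2*b^2 + 8*b + 5
(5) = 2*q^3 + 8*q^2/3 - 83*q/9 + 31/9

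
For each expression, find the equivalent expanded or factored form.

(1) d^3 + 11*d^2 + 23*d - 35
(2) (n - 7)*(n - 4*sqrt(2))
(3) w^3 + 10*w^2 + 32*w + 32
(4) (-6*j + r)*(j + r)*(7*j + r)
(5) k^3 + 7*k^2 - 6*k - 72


(1) = (d - 1)*(d + 5)*(d + 7)
(2) = n^2 - 7*n - 4*sqrt(2)*n + 28*sqrt(2)
(3) = (w + 2)*(w + 4)^2
(4) = -42*j^3 - 41*j^2*r + 2*j*r^2 + r^3
(5) = (k - 3)*(k + 4)*(k + 6)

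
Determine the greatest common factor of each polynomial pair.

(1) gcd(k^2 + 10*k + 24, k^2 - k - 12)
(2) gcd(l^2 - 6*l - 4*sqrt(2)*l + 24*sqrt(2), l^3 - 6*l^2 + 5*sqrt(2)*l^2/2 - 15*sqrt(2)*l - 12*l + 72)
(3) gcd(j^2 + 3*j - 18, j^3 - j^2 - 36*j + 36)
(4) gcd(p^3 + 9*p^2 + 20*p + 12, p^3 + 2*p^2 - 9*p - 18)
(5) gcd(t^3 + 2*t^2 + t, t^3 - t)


(1) = gcd((k + 4)*(k + 6), (k - 4)*(k + 3)) = 1
(2) = gcd((l - 6)*(l - 4*sqrt(2)), (l - 6)*(l - 3*sqrt(2)/2)*(l + 4*sqrt(2))) = l - 6
(3) = j + 6
(4) = gcd((p + 1)*(p + 2)*(p + 6), (p - 3)*(p + 2)*(p + 3)) = p + 2
(5) = gcd(t*(t + 1)^2, t*(t - 1)*(t + 1)) = t^2 + t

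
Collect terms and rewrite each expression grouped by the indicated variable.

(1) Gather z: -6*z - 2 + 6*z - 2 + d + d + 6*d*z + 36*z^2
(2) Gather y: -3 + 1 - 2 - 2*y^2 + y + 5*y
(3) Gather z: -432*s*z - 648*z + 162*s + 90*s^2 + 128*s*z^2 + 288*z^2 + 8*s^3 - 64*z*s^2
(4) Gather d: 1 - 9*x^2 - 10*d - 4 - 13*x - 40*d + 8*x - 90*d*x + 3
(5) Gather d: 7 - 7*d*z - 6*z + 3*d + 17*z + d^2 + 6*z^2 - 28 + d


(1) = 6*d*z + 2*d + 36*z^2 - 4
(2) = -2*y^2 + 6*y - 4
(3) = 8*s^3 + 90*s^2 + 162*s + z^2*(128*s + 288) + z*(-64*s^2 - 432*s - 648)
(4) = d*(-90*x - 50) - 9*x^2 - 5*x
(5) = d^2 + d*(4 - 7*z) + 6*z^2 + 11*z - 21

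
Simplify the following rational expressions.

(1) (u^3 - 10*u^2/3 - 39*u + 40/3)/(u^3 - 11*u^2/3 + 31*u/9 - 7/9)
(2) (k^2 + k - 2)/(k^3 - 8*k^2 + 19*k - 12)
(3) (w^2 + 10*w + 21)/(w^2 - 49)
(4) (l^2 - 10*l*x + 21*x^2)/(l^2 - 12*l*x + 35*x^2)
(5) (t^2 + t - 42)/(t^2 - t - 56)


(1) = (3*u^2 - 9*u - 120)/(3*u^2 - 10*u + 7)
(2) = (k + 2)/(k^2 - 7*k + 12)
(3) = (w + 3)/(w - 7)
(4) = (-l + 3*x)/(-l + 5*x)
(5) = (t - 6)/(t - 8)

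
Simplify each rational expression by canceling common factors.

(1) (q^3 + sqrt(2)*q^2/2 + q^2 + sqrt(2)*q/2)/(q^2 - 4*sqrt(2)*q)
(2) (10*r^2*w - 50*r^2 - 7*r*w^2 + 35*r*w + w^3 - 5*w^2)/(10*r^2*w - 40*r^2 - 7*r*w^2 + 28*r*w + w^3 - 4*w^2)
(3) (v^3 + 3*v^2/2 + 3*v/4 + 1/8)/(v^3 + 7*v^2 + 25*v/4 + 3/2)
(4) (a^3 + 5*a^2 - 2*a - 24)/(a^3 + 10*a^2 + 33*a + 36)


(1) = (2*q^2 + q*(sqrt(2) + 2) + sqrt(2))/(2*q - 8*sqrt(2))
(2) = (w - 5)/(w - 4)
(3) = (2*v + 1)/(2*v + 12)
(4) = (a - 2)/(a + 3)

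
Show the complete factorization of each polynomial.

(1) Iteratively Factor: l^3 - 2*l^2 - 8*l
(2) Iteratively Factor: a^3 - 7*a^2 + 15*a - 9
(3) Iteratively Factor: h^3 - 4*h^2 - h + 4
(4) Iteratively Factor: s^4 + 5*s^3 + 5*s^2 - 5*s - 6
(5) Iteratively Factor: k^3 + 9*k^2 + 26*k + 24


(1) = (l + 2)*(l^2 - 4*l) = l*(l + 2)*(l - 4)
(2) = (a - 3)*(a^2 - 4*a + 3) = (a - 3)*(a - 1)*(a - 3)
(3) = (h + 1)*(h^2 - 5*h + 4) = (h - 4)*(h + 1)*(h - 1)
(4) = (s - 1)*(s^3 + 6*s^2 + 11*s + 6) = (s - 1)*(s + 3)*(s^2 + 3*s + 2) = (s - 1)*(s + 1)*(s + 3)*(s + 2)
(5) = (k + 3)*(k^2 + 6*k + 8) = (k + 2)*(k + 3)*(k + 4)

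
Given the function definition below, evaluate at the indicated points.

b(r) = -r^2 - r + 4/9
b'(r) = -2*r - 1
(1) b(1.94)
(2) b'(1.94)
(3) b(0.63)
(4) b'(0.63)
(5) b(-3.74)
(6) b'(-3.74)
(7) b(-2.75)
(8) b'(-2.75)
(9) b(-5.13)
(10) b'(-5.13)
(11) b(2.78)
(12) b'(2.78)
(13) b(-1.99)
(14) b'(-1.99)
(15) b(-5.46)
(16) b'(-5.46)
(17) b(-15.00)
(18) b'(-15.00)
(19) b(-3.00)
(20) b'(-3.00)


(1) = -5.26
(2) = -4.88
(3) = -0.58
(4) = -2.26
(5) = -9.80
(6) = 6.48
(7) = -4.37
(8) = 4.50
(9) = -20.74
(10) = 9.26
(11) = -10.06
(12) = -6.56
(13) = -1.53
(14) = 2.98
(15) = -23.91
(16) = 9.92
(17) = -209.56
(18) = 29.00
(19) = -5.56
(20) = 5.00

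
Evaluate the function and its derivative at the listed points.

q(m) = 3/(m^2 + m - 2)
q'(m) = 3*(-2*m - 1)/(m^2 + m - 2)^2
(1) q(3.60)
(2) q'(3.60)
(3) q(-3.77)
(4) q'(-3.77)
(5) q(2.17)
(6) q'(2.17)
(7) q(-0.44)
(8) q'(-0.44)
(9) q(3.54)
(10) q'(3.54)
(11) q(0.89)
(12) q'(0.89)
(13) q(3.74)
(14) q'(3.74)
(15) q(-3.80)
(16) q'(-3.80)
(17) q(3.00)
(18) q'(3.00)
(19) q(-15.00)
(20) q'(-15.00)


(1) = 0.21
(2) = -0.12
(3) = 0.36
(4) = 0.28
(5) = 0.61
(6) = -0.67
(7) = -1.34
(8) = -0.07
(9) = 0.21
(10) = -0.12
(11) = -9.44
(12) = -82.52
(13) = 0.19
(14) = -0.10
(15) = 0.35
(16) = 0.27
(17) = 0.30
(18) = -0.21
(19) = 0.01
(20) = 0.00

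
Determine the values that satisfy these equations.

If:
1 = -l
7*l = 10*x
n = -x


Then:
l = -1
n = 7/10
x = -7/10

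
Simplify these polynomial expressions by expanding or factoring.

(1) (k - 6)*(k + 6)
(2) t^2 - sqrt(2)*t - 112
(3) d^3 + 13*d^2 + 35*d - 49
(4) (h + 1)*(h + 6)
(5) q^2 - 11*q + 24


(1) = k^2 - 36
(2) = (t - 8*sqrt(2))*(t + 7*sqrt(2))
(3) = (d - 1)*(d + 7)^2
(4) = h^2 + 7*h + 6
(5) = (q - 8)*(q - 3)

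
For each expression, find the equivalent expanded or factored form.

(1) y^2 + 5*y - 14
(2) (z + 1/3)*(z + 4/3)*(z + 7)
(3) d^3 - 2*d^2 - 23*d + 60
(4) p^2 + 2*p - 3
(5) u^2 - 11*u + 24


(1) = (y - 2)*(y + 7)
(2) = z^3 + 26*z^2/3 + 109*z/9 + 28/9
(3) = (d - 4)*(d - 3)*(d + 5)
(4) = (p - 1)*(p + 3)
(5) = (u - 8)*(u - 3)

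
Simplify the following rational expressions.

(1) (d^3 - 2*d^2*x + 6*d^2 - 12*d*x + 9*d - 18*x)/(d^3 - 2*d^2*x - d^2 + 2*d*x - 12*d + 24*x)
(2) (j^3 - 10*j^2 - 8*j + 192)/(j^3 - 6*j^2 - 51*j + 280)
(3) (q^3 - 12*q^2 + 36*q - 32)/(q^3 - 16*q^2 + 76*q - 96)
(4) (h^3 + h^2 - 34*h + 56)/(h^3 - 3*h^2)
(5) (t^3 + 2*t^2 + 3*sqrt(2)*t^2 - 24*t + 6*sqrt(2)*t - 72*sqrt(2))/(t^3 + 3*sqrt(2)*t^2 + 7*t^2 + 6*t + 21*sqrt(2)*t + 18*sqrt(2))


(1) = (d + 3)/(d - 4)
(2) = (j^2 - 2*j - 24)/(j^2 + 2*j - 35)
(3) = (q - 2)/(q - 6)
(4) = (h^3 + h^2 - 34*h + 56)/(h^3 - 3*h^2)
(5) = (t - 4)/(t + 1)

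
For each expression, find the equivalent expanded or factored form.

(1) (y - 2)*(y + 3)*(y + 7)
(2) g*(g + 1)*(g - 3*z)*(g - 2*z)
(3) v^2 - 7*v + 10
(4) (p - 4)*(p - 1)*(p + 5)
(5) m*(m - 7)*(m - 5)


(1) = y^3 + 8*y^2 + y - 42
(2) = g^4 - 5*g^3*z + g^3 + 6*g^2*z^2 - 5*g^2*z + 6*g*z^2
(3) = (v - 5)*(v - 2)
(4) = p^3 - 21*p + 20
(5) = m^3 - 12*m^2 + 35*m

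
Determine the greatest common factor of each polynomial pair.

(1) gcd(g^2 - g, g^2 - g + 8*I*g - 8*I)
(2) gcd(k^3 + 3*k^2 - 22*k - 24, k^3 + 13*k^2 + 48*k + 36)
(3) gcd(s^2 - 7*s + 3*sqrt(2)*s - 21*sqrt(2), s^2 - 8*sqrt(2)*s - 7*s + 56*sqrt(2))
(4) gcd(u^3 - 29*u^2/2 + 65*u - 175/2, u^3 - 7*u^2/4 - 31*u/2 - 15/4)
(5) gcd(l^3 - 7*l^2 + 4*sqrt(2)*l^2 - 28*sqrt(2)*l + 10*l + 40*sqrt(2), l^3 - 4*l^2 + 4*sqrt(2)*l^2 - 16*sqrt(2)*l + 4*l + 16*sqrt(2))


(1) = g - 1
(2) = k^2 + 7*k + 6
(3) = s - 7
(4) = u - 5
(5) = gcd((l - 5)*(l - 2)*(l + 4*sqrt(2)), (l - 2)^2*(l + 4*sqrt(2))) = l^2 + l*(-2 + 4*sqrt(2)) - 8*sqrt(2)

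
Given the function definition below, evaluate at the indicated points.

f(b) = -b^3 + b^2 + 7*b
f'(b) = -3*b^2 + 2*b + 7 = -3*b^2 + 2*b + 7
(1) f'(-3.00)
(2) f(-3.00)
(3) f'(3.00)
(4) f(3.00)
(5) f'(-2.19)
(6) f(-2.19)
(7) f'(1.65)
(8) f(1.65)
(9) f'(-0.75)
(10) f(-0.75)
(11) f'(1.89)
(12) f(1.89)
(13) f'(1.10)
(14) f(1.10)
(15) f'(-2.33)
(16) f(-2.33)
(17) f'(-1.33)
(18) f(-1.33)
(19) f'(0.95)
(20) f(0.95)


(1) = -26.00
(2) = 15.00
(3) = -14.00
(4) = 3.00
(5) = -11.77
(6) = -0.03
(7) = 2.13
(8) = 9.78
(9) = 3.81
(10) = -4.27
(11) = 0.06
(12) = 10.05
(13) = 5.57
(14) = 7.58
(15) = -13.95
(16) = 1.77
(17) = -0.97
(18) = -5.19
(19) = 6.19
(20) = 6.70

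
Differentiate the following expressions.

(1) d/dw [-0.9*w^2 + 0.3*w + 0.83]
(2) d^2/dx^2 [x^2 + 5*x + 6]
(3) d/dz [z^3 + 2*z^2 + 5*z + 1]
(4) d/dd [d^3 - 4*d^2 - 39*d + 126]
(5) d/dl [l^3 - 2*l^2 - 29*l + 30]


(1) = 0.3 - 1.8*w
(2) = 2
(3) = 3*z^2 + 4*z + 5
(4) = 3*d^2 - 8*d - 39
(5) = 3*l^2 - 4*l - 29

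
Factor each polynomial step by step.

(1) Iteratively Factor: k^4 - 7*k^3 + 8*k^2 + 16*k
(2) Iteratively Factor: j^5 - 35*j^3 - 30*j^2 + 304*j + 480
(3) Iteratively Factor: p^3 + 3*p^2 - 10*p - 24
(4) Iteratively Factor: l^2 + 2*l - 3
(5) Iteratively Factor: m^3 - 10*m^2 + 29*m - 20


(1) = (k - 4)*(k^3 - 3*k^2 - 4*k) = k*(k - 4)*(k^2 - 3*k - 4) = k*(k - 4)^2*(k + 1)
(2) = (j - 5)*(j^4 + 5*j^3 - 10*j^2 - 80*j - 96) = (j - 5)*(j + 4)*(j^3 + j^2 - 14*j - 24) = (j - 5)*(j + 3)*(j + 4)*(j^2 - 2*j - 8) = (j - 5)*(j + 2)*(j + 3)*(j + 4)*(j - 4)
(3) = (p + 2)*(p^2 + p - 12) = (p + 2)*(p + 4)*(p - 3)
(4) = (l + 3)*(l - 1)
(5) = (m - 4)*(m^2 - 6*m + 5) = (m - 5)*(m - 4)*(m - 1)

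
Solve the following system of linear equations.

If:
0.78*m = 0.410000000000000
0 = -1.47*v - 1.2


Then:
m = 0.53
v = -0.82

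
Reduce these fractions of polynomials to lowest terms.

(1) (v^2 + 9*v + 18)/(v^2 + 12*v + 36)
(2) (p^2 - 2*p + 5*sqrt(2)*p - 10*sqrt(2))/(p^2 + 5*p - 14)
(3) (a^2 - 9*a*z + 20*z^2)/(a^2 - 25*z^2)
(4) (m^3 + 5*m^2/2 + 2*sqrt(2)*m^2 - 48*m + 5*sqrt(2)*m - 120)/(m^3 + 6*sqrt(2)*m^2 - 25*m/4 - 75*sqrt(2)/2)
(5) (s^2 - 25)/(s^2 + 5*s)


(1) = (v + 3)/(v + 6)
(2) = (p + 5*sqrt(2))/(p + 7)
(3) = (a - 4*z)/(a + 5*z)
(4) = (8*m - 32*sqrt(2))/(8*m - 20)
(5) = (s - 5)/s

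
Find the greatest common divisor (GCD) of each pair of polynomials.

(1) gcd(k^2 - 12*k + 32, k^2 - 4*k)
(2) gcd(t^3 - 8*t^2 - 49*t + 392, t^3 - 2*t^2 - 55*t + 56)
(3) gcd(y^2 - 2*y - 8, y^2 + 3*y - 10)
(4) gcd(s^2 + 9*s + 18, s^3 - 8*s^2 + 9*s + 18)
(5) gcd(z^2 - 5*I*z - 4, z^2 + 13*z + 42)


(1) = gcd((k - 8)*(k - 4), k*(k - 4)) = k - 4
(2) = gcd((t - 8)*(t - 7)*(t + 7), (t - 8)*(t - 1)*(t + 7)) = t^2 - t - 56
(3) = 1
(4) = 1
(5) = 1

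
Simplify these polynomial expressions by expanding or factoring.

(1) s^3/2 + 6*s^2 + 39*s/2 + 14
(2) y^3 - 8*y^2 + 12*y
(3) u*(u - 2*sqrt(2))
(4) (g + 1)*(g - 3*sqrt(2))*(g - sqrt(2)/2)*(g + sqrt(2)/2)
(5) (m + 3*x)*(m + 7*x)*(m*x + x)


(1) = (s/2 + 1/2)*(s + 4)*(s + 7)
(2) = y*(y - 6)*(y - 2)
(3) = u^2 - 2*sqrt(2)*u
(4) = g^4 - 3*sqrt(2)*g^3 + g^3 - 3*sqrt(2)*g^2 - g^2/2 - g/2 + 3*sqrt(2)*g/2 + 3*sqrt(2)/2
(5) = m^3*x + 10*m^2*x^2 + m^2*x + 21*m*x^3 + 10*m*x^2 + 21*x^3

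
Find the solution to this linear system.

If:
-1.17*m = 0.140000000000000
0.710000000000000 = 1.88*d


Then:
d = 0.38
m = -0.12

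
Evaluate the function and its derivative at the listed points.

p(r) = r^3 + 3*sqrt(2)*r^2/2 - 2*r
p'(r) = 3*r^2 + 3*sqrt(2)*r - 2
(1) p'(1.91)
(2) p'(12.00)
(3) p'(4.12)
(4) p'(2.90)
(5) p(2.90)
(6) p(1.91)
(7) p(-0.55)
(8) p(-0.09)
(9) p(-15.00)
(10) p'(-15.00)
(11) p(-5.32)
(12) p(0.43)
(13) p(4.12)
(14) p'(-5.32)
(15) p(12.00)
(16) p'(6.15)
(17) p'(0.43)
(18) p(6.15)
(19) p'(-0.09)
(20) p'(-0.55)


(1) = 17.05
(2) = 480.91
(3) = 66.40
(4) = 35.53
(5) = 36.43
(6) = 10.89
(7) = 1.58
(8) = 0.20
(9) = -2867.70
(10) = 609.36
(11) = -79.89
(12) = -0.39
(13) = 97.70
(14) = 60.34
(15) = 2009.47
(16) = 137.56
(17) = 0.38
(18) = 300.54
(19) = -2.36
(20) = -3.43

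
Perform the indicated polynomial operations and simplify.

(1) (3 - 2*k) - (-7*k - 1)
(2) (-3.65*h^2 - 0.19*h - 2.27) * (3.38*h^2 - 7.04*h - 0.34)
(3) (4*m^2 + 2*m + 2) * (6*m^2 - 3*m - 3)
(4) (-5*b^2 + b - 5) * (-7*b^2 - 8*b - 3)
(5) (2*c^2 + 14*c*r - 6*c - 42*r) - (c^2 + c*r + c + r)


(1) = 5*k + 4
(2) = -12.337*h^4 + 25.0538*h^3 - 5.094*h^2 + 16.0454*h + 0.7718
(3) = 24*m^4 - 6*m^2 - 12*m - 6
(4) = 35*b^4 + 33*b^3 + 42*b^2 + 37*b + 15
(5) = c^2 + 13*c*r - 7*c - 43*r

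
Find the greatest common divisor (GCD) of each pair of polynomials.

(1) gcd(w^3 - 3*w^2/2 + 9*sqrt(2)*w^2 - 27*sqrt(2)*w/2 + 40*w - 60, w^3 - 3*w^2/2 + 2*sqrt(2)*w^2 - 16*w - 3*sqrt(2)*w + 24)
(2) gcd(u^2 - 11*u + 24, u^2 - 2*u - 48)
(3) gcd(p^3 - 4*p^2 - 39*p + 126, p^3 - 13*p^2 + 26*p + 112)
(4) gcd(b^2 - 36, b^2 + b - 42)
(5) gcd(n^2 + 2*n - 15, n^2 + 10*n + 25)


(1) = w^2 + w*(-3/2 + 4*sqrt(2)) - 6*sqrt(2)
(2) = u - 8
(3) = gcd((p - 7)*(p - 3)*(p + 6), (p - 8)*(p - 7)*(p + 2)) = p - 7
(4) = gcd((b - 6)*(b + 6), (b - 6)*(b + 7)) = b - 6
(5) = n + 5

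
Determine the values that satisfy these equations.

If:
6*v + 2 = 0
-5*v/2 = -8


Then:
No Solution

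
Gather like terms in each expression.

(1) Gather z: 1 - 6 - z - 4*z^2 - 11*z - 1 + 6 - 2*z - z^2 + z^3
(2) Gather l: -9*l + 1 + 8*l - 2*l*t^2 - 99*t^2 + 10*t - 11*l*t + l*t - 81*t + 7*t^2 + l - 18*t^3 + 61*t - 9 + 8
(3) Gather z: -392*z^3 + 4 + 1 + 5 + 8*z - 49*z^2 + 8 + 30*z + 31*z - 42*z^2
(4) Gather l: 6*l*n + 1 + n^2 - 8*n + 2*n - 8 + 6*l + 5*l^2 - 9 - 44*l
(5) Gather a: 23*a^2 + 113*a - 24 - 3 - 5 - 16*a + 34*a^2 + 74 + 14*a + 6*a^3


(1) = z^3 - 5*z^2 - 14*z
(2) = l*(-2*t^2 - 10*t) - 18*t^3 - 92*t^2 - 10*t
(3) = -392*z^3 - 91*z^2 + 69*z + 18
(4) = 5*l^2 + l*(6*n - 38) + n^2 - 6*n - 16
(5) = 6*a^3 + 57*a^2 + 111*a + 42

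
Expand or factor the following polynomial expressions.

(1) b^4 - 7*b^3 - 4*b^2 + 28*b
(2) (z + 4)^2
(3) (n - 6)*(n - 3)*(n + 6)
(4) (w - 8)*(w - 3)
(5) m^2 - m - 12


(1) = b*(b - 7)*(b - 2)*(b + 2)
(2) = z^2 + 8*z + 16
(3) = n^3 - 3*n^2 - 36*n + 108
(4) = w^2 - 11*w + 24
(5) = (m - 4)*(m + 3)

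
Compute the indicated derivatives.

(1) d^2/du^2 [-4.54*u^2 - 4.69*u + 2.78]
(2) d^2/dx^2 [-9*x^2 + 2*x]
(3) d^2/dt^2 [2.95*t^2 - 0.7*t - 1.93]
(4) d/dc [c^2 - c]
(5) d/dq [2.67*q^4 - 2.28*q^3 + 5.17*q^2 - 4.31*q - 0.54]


(1) = -9.08000000000000
(2) = -18
(3) = 5.90000000000000
(4) = 2*c - 1
(5) = 10.68*q^3 - 6.84*q^2 + 10.34*q - 4.31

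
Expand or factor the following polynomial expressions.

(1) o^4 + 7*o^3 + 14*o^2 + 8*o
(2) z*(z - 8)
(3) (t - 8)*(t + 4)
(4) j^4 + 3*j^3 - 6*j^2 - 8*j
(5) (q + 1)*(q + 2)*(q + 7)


(1) = o*(o + 1)*(o + 2)*(o + 4)
(2) = z^2 - 8*z
(3) = t^2 - 4*t - 32
(4) = j*(j - 2)*(j + 1)*(j + 4)
(5) = q^3 + 10*q^2 + 23*q + 14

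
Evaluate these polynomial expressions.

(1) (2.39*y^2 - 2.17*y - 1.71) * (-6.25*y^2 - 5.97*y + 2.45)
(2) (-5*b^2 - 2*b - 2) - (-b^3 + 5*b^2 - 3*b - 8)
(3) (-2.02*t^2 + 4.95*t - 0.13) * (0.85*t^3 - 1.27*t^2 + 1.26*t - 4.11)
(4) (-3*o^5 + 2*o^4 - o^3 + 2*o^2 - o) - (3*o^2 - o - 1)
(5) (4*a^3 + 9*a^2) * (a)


(1) = -14.9375*y^4 - 0.7058*y^3 + 29.4979*y^2 + 4.8922*y - 4.1895
(2) = b^3 - 10*b^2 + b + 6
(3) = -1.717*t^5 + 6.7729*t^4 - 8.9422*t^3 + 14.7043*t^2 - 20.5083*t + 0.5343
(4) = -3*o^5 + 2*o^4 - o^3 - o^2 + 1
(5) = 4*a^4 + 9*a^3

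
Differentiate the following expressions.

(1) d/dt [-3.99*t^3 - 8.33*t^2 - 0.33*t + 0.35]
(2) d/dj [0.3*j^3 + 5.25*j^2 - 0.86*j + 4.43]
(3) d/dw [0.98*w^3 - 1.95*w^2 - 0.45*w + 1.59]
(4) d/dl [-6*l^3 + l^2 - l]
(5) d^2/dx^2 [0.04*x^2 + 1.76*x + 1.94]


(1) = -11.97*t^2 - 16.66*t - 0.33
(2) = 0.9*j^2 + 10.5*j - 0.86
(3) = 2.94*w^2 - 3.9*w - 0.45
(4) = -18*l^2 + 2*l - 1
(5) = 0.0800000000000000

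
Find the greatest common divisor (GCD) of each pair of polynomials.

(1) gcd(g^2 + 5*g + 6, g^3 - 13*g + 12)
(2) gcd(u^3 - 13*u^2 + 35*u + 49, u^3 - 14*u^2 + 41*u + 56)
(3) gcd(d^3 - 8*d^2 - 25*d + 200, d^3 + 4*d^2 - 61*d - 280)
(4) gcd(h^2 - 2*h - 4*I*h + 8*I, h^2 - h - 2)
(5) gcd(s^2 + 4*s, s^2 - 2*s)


(1) = 1
(2) = gcd((u - 7)^2*(u + 1), (u - 8)*(u - 7)*(u + 1)) = u^2 - 6*u - 7
(3) = gcd((d - 8)*(d - 5)*(d + 5), (d - 8)*(d + 5)*(d + 7)) = d^2 - 3*d - 40
(4) = gcd((h - 2)*(h - 4*I), (h - 2)*(h + 1)) = h - 2
(5) = s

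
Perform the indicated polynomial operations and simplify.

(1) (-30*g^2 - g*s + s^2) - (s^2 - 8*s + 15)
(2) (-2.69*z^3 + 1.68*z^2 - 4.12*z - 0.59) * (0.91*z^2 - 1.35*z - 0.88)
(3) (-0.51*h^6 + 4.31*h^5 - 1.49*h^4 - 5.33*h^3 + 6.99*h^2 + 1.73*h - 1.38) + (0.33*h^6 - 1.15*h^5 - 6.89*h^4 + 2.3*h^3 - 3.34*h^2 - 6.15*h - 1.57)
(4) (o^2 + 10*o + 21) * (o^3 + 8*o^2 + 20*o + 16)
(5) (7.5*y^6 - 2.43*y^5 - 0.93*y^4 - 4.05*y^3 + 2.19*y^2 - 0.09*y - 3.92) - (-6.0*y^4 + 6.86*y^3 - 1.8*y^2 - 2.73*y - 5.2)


(1) = -30*g^2 - g*s + 8*s - 15
(2) = -2.4479*z^5 + 5.1603*z^4 - 3.65*z^3 + 3.5467*z^2 + 4.4221*z + 0.5192
(3) = -0.18*h^6 + 3.16*h^5 - 8.38*h^4 - 3.03*h^3 + 3.65*h^2 - 4.42*h - 2.95
(4) = o^5 + 18*o^4 + 121*o^3 + 384*o^2 + 580*o + 336
(5) = 7.5*y^6 - 2.43*y^5 + 5.07*y^4 - 10.91*y^3 + 3.99*y^2 + 2.64*y + 1.28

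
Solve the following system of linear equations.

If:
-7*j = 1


Then:
j = -1/7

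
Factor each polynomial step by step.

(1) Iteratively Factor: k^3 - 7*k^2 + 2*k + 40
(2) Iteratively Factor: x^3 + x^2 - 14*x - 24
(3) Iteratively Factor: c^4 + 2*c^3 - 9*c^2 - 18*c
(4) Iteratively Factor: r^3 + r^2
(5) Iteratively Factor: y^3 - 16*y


(1) = (k + 2)*(k^2 - 9*k + 20) = (k - 5)*(k + 2)*(k - 4)
(2) = (x - 4)*(x^2 + 5*x + 6) = (x - 4)*(x + 2)*(x + 3)
(3) = (c)*(c^3 + 2*c^2 - 9*c - 18) = c*(c + 3)*(c^2 - c - 6) = c*(c + 2)*(c + 3)*(c - 3)
(4) = (r)*(r^2 + r) = r^2*(r + 1)
(5) = (y)*(y^2 - 16) = y*(y + 4)*(y - 4)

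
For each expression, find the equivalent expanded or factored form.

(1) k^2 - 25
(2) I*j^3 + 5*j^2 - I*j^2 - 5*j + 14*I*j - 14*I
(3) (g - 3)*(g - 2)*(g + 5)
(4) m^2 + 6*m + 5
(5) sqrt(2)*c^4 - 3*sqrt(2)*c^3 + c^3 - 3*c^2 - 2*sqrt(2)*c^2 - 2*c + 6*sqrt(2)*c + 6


(1) = (k - 5)*(k + 5)
(2) = (j - 7*I)*(j + 2*I)*(I*j - I)
(3) = g^3 - 19*g + 30
(4) = (m + 1)*(m + 5)
(5) = (c - 3)*(c - sqrt(2))*(c + sqrt(2))*(sqrt(2)*c + 1)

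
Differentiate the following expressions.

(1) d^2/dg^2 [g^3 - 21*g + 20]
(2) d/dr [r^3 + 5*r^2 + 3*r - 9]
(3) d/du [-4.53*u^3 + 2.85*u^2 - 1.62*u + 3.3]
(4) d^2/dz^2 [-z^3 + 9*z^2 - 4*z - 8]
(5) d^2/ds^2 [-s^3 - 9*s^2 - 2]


(1) = 6*g
(2) = 3*r^2 + 10*r + 3
(3) = -13.59*u^2 + 5.7*u - 1.62
(4) = 18 - 6*z
(5) = -6*s - 18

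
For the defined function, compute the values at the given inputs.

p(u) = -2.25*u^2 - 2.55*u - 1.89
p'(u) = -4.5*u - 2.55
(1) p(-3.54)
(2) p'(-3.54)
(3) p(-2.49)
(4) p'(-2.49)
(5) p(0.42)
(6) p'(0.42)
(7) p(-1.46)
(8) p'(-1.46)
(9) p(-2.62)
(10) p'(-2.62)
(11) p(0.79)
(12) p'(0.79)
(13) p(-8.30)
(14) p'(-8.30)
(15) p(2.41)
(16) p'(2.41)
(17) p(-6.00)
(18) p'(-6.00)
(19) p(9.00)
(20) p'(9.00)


(1) = -21.06
(2) = 13.38
(3) = -9.49
(4) = 8.66
(5) = -3.36
(6) = -4.44
(7) = -2.96
(8) = 4.02
(9) = -10.65
(10) = 9.24
(11) = -5.31
(12) = -6.11
(13) = -135.73
(14) = 34.80
(15) = -21.10
(16) = -13.39
(17) = -67.59
(18) = 24.45
(19) = -207.09
(20) = -43.05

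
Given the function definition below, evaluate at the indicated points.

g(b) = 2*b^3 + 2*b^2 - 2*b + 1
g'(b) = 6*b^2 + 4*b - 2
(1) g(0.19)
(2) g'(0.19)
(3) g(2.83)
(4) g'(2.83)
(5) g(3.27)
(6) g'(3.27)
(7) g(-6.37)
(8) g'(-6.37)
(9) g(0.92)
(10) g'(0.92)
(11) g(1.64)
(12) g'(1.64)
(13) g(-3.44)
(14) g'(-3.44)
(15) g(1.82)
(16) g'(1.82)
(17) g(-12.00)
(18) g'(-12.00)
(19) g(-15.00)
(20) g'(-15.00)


(1) = 0.71
(2) = -1.02
(3) = 56.69
(4) = 57.37
(5) = 85.78
(6) = 75.24
(7) = -422.06
(8) = 215.98
(9) = 2.41
(10) = 6.76
(11) = 11.92
(12) = 20.70
(13) = -49.87
(14) = 55.24
(15) = 16.04
(16) = 25.15
(17) = -3143.00
(18) = 814.00
(19) = -6269.00
(20) = 1288.00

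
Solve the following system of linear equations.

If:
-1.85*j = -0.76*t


Then:
j = 0.410810810810811*t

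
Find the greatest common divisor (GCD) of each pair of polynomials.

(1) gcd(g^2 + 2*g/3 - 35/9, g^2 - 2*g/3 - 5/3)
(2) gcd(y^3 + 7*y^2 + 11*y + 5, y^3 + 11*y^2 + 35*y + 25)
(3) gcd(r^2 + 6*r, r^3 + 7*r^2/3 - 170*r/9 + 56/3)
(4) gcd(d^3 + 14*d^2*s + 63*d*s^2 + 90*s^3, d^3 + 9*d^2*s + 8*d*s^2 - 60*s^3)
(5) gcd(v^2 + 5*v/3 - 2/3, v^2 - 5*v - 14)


(1) = gcd((g - 5/3)*(g + 7/3), (g - 5/3)*(g + 1)) = g - 5/3
(2) = y^2 + 6*y + 5
(3) = gcd(r*(r + 6), (r - 7/3)*(r - 4/3)*(r + 6)) = r + 6
(4) = d^2 + 11*d*s + 30*s^2
(5) = gcd((v - 1/3)*(v + 2), (v - 7)*(v + 2)) = v + 2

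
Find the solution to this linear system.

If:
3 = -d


Then:
d = -3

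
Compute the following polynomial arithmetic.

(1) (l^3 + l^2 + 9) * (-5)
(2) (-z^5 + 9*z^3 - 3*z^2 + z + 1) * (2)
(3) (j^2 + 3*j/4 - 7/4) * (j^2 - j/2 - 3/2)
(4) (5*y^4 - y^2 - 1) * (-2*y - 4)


(1) = -5*l^3 - 5*l^2 - 45
(2) = -2*z^5 + 18*z^3 - 6*z^2 + 2*z + 2
(3) = j^4 + j^3/4 - 29*j^2/8 - j/4 + 21/8
(4) = -10*y^5 - 20*y^4 + 2*y^3 + 4*y^2 + 2*y + 4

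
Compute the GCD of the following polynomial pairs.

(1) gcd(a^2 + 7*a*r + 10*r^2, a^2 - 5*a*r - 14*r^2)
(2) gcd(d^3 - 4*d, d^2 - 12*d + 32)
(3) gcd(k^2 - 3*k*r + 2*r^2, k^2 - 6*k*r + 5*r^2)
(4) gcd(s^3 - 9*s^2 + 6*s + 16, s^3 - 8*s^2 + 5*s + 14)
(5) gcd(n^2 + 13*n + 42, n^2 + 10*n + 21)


(1) = gcd((a + 2*r)*(a + 5*r), (a - 7*r)*(a + 2*r)) = a + 2*r
(2) = 1
(3) = -k + r
(4) = gcd((s - 8)*(s - 2)*(s + 1), (s - 7)*(s - 2)*(s + 1)) = s^2 - s - 2
(5) = n + 7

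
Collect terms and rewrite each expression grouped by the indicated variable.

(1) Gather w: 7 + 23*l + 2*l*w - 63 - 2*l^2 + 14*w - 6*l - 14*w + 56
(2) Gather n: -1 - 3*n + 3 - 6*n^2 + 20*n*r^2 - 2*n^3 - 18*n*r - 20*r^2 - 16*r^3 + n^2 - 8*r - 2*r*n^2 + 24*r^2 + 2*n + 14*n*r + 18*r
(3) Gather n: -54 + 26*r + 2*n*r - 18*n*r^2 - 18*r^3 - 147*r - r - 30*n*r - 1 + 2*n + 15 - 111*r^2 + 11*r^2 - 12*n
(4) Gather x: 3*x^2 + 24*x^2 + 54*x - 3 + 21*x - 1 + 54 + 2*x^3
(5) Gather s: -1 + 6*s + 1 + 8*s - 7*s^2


(1) = -2*l^2 + 2*l*w + 17*l
(2) = -2*n^3 + n^2*(-2*r - 5) + n*(20*r^2 - 4*r - 1) - 16*r^3 + 4*r^2 + 10*r + 2
(3) = n*(-18*r^2 - 28*r - 10) - 18*r^3 - 100*r^2 - 122*r - 40
(4) = 2*x^3 + 27*x^2 + 75*x + 50
(5) = -7*s^2 + 14*s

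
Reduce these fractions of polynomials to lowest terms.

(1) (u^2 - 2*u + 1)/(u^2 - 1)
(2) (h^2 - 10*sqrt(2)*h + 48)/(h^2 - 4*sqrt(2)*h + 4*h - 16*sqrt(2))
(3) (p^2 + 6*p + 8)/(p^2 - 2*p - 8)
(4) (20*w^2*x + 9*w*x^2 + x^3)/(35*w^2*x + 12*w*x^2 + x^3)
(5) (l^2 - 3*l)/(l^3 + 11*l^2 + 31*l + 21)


(1) = (u - 1)/(u + 1)
(2) = (h - 6*sqrt(2))/(h + 4)
(3) = (p + 4)/(p - 4)
(4) = (4*w + x)/(7*w + x)
(5) = (l^2 - 3*l)/(l^3 + 11*l^2 + 31*l + 21)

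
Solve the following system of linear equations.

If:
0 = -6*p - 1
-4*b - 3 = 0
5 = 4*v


Then:
b = -3/4
p = -1/6
v = 5/4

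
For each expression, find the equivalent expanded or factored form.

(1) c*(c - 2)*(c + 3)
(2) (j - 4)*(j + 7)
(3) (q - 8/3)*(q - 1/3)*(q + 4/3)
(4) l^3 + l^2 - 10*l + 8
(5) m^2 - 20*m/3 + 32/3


(1) = c^3 + c^2 - 6*c
(2) = j^2 + 3*j - 28
(3) = q^3 - 5*q^2/3 - 28*q/9 + 32/27
(4) = (l - 2)*(l - 1)*(l + 4)
(5) = (m - 4)*(m - 8/3)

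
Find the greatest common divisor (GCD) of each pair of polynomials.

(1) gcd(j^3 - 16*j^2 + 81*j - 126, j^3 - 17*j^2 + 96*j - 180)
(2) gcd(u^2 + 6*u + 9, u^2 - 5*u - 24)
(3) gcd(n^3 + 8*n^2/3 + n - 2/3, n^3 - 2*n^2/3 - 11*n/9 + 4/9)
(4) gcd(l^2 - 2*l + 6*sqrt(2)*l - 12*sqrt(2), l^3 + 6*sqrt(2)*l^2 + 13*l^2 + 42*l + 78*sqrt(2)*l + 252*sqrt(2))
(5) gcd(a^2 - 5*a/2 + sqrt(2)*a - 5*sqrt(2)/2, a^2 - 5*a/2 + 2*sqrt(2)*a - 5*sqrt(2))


(1) = gcd((j - 7)*(j - 6)*(j - 3), (j - 6)^2*(j - 5)) = j - 6
(2) = u + 3
(3) = n^2 + 2*n/3 - 1/3
(4) = gcd((l - 2)*(l + 6*sqrt(2)), (l + 6)*(l + 7)*(l + 6*sqrt(2))) = l + 6*sqrt(2)
(5) = gcd((a - 5/2)*(a + sqrt(2)), (a - 5/2)*(a + 2*sqrt(2))) = a - 5/2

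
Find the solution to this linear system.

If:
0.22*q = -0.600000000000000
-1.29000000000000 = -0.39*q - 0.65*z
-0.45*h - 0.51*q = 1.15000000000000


Then:
h = 0.54
q = -2.73
z = 3.62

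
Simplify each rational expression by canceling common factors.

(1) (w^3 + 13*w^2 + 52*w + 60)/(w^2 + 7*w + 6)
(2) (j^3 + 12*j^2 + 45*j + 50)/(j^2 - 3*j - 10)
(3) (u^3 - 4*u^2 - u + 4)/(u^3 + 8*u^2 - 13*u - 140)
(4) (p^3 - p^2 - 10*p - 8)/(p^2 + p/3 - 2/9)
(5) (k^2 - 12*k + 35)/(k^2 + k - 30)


(1) = (w^2 + 7*w + 10)/(w + 1)
(2) = (j^2 + 10*j + 25)/(j - 5)
(3) = (u^2 - 1)/(u^2 + 12*u + 35)
(4) = (9*p^3 - 9*p^2 - 90*p - 72)/(9*p^2 + 3*p - 2)
(5) = (k - 7)/(k + 6)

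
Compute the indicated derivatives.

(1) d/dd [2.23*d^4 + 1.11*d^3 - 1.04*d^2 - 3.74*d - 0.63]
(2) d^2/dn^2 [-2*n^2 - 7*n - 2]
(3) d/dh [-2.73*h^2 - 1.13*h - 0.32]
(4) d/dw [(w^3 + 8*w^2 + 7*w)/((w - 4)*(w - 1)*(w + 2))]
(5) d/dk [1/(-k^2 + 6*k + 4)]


(1) = 8.92*d^3 + 3.33*d^2 - 2.08*d - 3.74
(2) = -4
(3) = -5.46*h - 1.13
(4) = (-11*w^4 - 26*w^3 - 3*w^2 + 128*w + 56)/(w^6 - 6*w^5 - 3*w^4 + 52*w^3 - 12*w^2 - 96*w + 64)
(5) = 2*(k - 3)/(-k^2 + 6*k + 4)^2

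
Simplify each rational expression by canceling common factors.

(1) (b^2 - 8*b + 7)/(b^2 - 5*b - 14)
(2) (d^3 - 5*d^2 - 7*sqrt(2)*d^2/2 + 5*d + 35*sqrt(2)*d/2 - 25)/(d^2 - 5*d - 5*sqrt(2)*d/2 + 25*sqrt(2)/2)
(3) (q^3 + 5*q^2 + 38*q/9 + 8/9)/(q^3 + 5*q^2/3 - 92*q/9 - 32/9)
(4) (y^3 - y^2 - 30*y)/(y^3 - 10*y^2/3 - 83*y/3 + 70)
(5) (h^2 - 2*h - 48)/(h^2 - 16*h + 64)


(1) = (b - 1)/(b + 2)
(2) = d - sqrt(2)
(3) = (3*q + 2)/(3*q - 8)
(4) = 3*y/(3*y - 7)
(5) = (h + 6)/(h - 8)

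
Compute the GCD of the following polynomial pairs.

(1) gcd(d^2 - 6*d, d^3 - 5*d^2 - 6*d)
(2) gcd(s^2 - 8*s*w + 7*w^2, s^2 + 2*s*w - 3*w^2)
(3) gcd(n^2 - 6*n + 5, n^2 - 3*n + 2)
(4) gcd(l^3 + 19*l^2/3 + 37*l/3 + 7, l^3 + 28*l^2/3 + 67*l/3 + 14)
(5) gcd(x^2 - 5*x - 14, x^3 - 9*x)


(1) = gcd(d*(d - 6), d*(d - 6)*(d + 1)) = d^2 - 6*d
(2) = gcd((s - 7*w)*(s - w), (s - w)*(s + 3*w)) = s - w
(3) = n - 1
(4) = gcd((l + 1)*(l + 7/3)*(l + 3), (l + 1)*(l + 7/3)*(l + 6)) = l^2 + 10*l/3 + 7/3
(5) = gcd((x - 7)*(x + 2), x*(x - 3)*(x + 3)) = 1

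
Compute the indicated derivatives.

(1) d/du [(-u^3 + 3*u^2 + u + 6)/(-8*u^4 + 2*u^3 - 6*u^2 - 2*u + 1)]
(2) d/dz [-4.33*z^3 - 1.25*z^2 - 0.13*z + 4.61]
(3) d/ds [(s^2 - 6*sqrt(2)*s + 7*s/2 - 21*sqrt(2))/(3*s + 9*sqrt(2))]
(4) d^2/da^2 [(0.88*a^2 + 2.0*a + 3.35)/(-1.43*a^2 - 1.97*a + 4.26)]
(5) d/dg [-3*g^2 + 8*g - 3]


(1) = (-8*u^6 + 48*u^5 + 24*u^4 + 192*u^3 - 39*u^2 + 78*u + 13)/(64*u^8 - 32*u^7 + 100*u^6 + 8*u^5 + 12*u^4 + 28*u^3 - 8*u^2 - 4*u + 1)
(2) = -12.99*z^2 - 2.5*z - 0.13
(3) = (2*s^2 + 12*sqrt(2)*s - 72 + 63*sqrt(2))/(6*(s^2 + 6*sqrt(2)*s + 18))
(4) = (-3.221504*a^3 - 73.267194*a^2 - 129.72531*a - 132.325666)/(2.924207*a^6 + 12.085359*a^5 - 9.484761*a^4 - 64.359703*a^3 + 28.255302*a^2 + 107.252316*a - 77.308776)
(5) = 8 - 6*g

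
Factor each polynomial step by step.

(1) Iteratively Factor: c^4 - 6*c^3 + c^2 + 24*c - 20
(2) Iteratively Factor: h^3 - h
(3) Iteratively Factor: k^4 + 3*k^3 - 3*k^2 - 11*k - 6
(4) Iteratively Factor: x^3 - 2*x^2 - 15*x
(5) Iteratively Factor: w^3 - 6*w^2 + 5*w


(1) = (c - 1)*(c^3 - 5*c^2 - 4*c + 20) = (c - 1)*(c + 2)*(c^2 - 7*c + 10) = (c - 2)*(c - 1)*(c + 2)*(c - 5)
(2) = (h + 1)*(h^2 - h) = (h - 1)*(h + 1)*(h)
(3) = (k + 3)*(k^3 - 3*k - 2) = (k + 1)*(k + 3)*(k^2 - k - 2) = (k + 1)^2*(k + 3)*(k - 2)
(4) = (x - 5)*(x^2 + 3*x) = (x - 5)*(x + 3)*(x)
(5) = (w - 5)*(w^2 - w) = (w - 5)*(w - 1)*(w)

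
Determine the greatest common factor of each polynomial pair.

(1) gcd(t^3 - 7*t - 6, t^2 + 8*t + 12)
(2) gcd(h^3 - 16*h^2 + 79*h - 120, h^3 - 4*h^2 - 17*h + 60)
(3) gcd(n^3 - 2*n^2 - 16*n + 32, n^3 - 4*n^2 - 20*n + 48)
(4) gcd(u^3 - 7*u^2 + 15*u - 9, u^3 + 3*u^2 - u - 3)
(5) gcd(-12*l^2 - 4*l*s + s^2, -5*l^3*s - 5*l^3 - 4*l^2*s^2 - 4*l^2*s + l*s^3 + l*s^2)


(1) = t + 2
(2) = gcd((h - 8)*(h - 5)*(h - 3), (h - 5)*(h - 3)*(h + 4)) = h^2 - 8*h + 15
(3) = gcd((n - 4)*(n - 2)*(n + 4), (n - 6)*(n - 2)*(n + 4)) = n^2 + 2*n - 8
(4) = gcd((u - 3)^2*(u - 1), (u - 1)*(u + 1)*(u + 3)) = u - 1
(5) = gcd((-6*l + s)*(2*l + s), (-5*l + s)*(l + s)*(l*s + l)) = 1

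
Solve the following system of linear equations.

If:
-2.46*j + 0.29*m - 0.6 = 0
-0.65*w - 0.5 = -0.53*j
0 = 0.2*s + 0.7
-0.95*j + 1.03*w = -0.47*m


Then:
j = -0.05
m = 1.67
s = -3.50
w = -0.81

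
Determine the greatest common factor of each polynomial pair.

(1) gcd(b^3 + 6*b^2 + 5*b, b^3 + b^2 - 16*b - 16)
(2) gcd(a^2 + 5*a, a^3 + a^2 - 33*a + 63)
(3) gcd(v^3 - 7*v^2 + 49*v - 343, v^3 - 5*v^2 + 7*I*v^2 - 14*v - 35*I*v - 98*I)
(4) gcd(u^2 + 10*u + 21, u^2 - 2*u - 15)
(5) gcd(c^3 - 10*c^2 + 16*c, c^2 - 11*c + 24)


(1) = gcd(b*(b + 1)*(b + 5), (b - 4)*(b + 1)*(b + 4)) = b + 1
(2) = 1
(3) = v^2 + v*(-7 + 7*I) - 49*I
(4) = gcd((u + 3)*(u + 7), (u - 5)*(u + 3)) = u + 3
(5) = gcd(c*(c - 8)*(c - 2), (c - 8)*(c - 3)) = c - 8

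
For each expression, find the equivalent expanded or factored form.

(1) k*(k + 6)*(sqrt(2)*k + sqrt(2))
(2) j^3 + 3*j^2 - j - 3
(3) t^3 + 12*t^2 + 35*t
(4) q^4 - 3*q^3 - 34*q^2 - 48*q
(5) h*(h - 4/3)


(1) = sqrt(2)*k^3 + 7*sqrt(2)*k^2 + 6*sqrt(2)*k
(2) = (j - 1)*(j + 1)*(j + 3)
(3) = t*(t + 5)*(t + 7)
(4) = q*(q - 8)*(q + 2)*(q + 3)
(5) = h^2 - 4*h/3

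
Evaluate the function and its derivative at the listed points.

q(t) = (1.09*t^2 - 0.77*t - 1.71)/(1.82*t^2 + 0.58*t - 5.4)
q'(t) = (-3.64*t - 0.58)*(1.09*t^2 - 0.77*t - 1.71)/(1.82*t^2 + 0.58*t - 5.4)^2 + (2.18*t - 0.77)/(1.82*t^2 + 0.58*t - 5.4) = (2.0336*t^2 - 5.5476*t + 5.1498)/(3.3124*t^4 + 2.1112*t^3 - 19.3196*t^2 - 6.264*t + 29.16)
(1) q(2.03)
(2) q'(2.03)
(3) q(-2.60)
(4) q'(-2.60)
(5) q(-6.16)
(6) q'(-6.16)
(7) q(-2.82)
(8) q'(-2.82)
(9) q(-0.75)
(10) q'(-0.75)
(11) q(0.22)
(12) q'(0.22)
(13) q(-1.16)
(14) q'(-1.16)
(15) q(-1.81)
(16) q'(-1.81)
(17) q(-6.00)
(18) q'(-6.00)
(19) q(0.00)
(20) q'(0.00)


(1) = 0.37
(2) = 0.21
(3) = 1.42
(4) = 1.14
(5) = 0.74
(6) = 0.03
(7) = 1.23
(8) = 0.67
(9) = 0.11
(10) = 0.45
(11) = 0.35
(12) = 0.15
(13) = -0.18
(14) = 1.09
(15) = -6.68
(16) = 92.03
(17) = 0.74
(18) = 0.03
(19) = 0.32
(20) = 0.18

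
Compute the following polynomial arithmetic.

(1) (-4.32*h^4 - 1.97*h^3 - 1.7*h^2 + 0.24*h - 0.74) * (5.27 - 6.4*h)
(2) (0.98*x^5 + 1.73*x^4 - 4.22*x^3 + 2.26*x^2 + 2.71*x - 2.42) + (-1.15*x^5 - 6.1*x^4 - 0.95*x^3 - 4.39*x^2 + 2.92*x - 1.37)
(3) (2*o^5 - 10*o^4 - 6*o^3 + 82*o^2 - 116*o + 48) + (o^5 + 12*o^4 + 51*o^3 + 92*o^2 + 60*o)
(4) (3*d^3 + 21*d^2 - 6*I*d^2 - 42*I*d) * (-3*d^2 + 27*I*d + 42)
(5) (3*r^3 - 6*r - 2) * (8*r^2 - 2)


(1) = 27.648*h^5 - 10.1584*h^4 + 0.4981*h^3 - 10.495*h^2 + 6.0008*h - 3.8998
(2) = -0.17*x^5 - 4.37*x^4 - 5.17*x^3 - 2.13*x^2 + 5.63*x - 3.79
(3) = 3*o^5 + 2*o^4 + 45*o^3 + 174*o^2 - 56*o + 48
(4) = -9*d^5 - 63*d^4 + 99*I*d^4 + 288*d^3 + 693*I*d^3 + 2016*d^2 - 252*I*d^2 - 1764*I*d
(5) = 24*r^5 - 54*r^3 - 16*r^2 + 12*r + 4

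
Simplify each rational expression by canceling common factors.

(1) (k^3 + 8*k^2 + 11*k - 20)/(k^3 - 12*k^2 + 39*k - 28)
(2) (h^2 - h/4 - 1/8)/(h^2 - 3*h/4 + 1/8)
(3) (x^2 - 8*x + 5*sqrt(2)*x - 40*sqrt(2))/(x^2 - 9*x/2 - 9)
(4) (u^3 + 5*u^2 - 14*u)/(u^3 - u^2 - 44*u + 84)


(1) = (k^2 + 9*k + 20)/(k^2 - 11*k + 28)
(2) = (4*h + 1)/(4*h - 1)
(3) = (2*x^2 + x*(-16 + 10*sqrt(2)) - 80*sqrt(2))/(2*x^2 - 9*x - 18)
(4) = u/(u - 6)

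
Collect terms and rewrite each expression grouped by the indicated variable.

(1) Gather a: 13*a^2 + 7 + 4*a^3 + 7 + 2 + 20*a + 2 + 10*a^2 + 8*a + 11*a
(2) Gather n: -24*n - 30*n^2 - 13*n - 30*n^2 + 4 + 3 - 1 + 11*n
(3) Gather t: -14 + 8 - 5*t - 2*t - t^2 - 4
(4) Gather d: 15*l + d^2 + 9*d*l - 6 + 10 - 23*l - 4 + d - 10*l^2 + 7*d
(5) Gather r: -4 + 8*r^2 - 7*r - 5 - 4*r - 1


(1) = 4*a^3 + 23*a^2 + 39*a + 18
(2) = -60*n^2 - 26*n + 6
(3) = -t^2 - 7*t - 10
(4) = d^2 + d*(9*l + 8) - 10*l^2 - 8*l
(5) = 8*r^2 - 11*r - 10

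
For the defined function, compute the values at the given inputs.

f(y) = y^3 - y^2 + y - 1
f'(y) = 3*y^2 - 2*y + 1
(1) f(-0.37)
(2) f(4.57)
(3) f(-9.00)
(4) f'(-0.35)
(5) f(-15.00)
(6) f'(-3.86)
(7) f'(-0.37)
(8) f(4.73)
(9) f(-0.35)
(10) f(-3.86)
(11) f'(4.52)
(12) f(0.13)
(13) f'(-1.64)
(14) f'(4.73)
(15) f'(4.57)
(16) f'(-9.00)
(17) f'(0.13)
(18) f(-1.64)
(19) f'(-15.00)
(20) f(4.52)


(1) = -1.56
(2) = 78.13
(3) = -820.00
(4) = 2.07
(5) = -3616.00
(6) = 53.42
(7) = 2.15
(8) = 87.18
(9) = -1.52
(10) = -77.27
(11) = 53.25
(12) = -0.88
(13) = 12.35
(14) = 58.66
(15) = 54.51
(16) = 262.00
(17) = 0.79
(18) = -9.74
(19) = 706.00
(20) = 75.44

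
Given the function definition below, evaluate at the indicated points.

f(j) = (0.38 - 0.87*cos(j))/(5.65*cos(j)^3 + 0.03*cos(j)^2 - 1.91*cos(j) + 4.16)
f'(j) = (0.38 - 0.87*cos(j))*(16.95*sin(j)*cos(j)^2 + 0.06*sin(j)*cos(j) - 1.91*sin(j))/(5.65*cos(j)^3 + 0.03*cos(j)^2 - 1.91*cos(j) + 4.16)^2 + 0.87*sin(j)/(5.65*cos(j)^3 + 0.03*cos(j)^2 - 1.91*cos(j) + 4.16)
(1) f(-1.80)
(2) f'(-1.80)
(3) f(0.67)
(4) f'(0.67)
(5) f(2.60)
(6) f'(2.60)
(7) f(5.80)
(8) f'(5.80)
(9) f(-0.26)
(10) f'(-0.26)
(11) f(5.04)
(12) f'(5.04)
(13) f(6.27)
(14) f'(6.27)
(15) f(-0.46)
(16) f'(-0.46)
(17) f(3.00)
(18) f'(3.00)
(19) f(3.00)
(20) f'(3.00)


(1) = 0.13
(2) = -0.16
(3) = -0.06
(4) = 0.05
(5) = 0.50
(6) = 1.39
(7) = -0.06
(8) = -0.01
(9) = -0.06
(10) = -0.00
(11) = 0.03
(12) = -0.22
(13) = -0.06
(14) = 0.00
(15) = -0.06
(16) = -0.01
(17) = 2.07
(18) = 7.37
(19) = 2.07
(20) = 7.37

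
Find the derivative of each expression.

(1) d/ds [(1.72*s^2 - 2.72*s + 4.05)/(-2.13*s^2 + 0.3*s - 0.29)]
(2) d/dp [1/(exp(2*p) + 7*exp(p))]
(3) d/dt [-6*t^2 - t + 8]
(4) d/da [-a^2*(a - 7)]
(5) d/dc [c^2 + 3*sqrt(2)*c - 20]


(1) = (-5.2776*s^2 + 16.2554*s - 0.4262)/(4.5369*s^4 - 1.278*s^3 + 1.3254*s^2 - 0.174*s + 0.0841)
(2) = (-2*exp(p) - 7)*exp(-p)/(exp(p) + 7)^2
(3) = -12*t - 1
(4) = a*(14 - 3*a)
(5) = 2*c + 3*sqrt(2)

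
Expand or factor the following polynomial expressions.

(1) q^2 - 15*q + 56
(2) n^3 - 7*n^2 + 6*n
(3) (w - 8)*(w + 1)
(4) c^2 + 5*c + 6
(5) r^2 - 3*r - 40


(1) = (q - 8)*(q - 7)
(2) = n*(n - 6)*(n - 1)
(3) = w^2 - 7*w - 8
(4) = (c + 2)*(c + 3)
(5) = (r - 8)*(r + 5)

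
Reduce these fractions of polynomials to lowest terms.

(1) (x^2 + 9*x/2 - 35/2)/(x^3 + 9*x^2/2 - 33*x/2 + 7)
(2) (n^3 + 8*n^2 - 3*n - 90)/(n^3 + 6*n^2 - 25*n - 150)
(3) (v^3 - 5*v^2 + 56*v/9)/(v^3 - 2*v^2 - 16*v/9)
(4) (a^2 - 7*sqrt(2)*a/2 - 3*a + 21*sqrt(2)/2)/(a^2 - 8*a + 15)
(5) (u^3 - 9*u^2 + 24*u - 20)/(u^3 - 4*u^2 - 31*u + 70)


(1) = (2*x - 5)/(2*x^2 - 5*x + 2)
(2) = (n - 3)/(n - 5)
(3) = (3*v - 7)/(3*v + 2)
(4) = (2*a - 7*sqrt(2))/(2*a - 10)
(5) = (u^2 - 7*u + 10)/(u^2 - 2*u - 35)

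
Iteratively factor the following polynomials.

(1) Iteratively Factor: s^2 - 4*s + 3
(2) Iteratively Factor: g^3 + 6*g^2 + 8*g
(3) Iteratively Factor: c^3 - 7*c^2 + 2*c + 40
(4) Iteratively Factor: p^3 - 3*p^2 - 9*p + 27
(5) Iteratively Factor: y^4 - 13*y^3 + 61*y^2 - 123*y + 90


(1) = (s - 3)*(s - 1)
(2) = (g + 4)*(g^2 + 2*g) = (g + 2)*(g + 4)*(g)
(3) = (c - 5)*(c^2 - 2*c - 8) = (c - 5)*(c - 4)*(c + 2)
(4) = (p - 3)*(p^2 - 9) = (p - 3)*(p + 3)*(p - 3)
(5) = (y - 2)*(y^3 - 11*y^2 + 39*y - 45) = (y - 5)*(y - 2)*(y^2 - 6*y + 9) = (y - 5)*(y - 3)*(y - 2)*(y - 3)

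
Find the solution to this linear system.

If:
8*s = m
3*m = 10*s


Then:
m = 0
s = 0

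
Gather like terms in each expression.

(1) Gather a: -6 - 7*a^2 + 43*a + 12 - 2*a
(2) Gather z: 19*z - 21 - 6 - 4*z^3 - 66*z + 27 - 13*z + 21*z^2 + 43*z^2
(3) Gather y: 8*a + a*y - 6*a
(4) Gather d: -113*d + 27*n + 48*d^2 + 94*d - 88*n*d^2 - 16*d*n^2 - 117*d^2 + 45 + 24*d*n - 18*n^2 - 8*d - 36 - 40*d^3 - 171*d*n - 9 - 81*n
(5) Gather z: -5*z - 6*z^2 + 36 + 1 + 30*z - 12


(1) = -7*a^2 + 41*a + 6
(2) = -4*z^3 + 64*z^2 - 60*z
(3) = a*y + 2*a
(4) = -40*d^3 + d^2*(-88*n - 69) + d*(-16*n^2 - 147*n - 27) - 18*n^2 - 54*n
(5) = -6*z^2 + 25*z + 25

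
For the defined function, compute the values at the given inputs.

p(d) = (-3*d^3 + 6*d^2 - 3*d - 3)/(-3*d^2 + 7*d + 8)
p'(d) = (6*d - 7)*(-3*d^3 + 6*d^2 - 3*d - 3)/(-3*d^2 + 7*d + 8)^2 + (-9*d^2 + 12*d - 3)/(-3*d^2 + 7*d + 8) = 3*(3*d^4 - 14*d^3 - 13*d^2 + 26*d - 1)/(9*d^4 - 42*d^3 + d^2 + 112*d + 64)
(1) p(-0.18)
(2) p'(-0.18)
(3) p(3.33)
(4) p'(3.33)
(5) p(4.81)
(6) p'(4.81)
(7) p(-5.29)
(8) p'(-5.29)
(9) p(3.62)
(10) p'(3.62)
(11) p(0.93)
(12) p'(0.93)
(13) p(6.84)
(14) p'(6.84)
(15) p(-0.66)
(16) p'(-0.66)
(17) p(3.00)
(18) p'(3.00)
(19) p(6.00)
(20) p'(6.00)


(1) = -0.34
(2) = -0.41
(3) = 29.25
(4) = -161.92
(5) = 7.66
(6) = -0.50
(7) = -5.53
(8) = 0.92
(9) = 12.98
(10) = -19.02
(11) = -0.25
(12) = 0.06
(13) = 8.32
(14) = 0.70
(15) = 1.18
(16) = -13.42
(17) = -19.50
(18) = -131.25
(19) = 7.81
(20) = 0.49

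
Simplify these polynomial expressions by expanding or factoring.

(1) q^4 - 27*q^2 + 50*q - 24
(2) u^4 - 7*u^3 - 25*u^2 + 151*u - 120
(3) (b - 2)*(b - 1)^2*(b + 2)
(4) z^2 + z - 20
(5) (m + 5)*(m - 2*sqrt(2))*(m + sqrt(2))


(1) = (q - 4)*(q - 1)^2*(q + 6)
(2) = (u - 8)*(u - 3)*(u - 1)*(u + 5)
(3) = b^4 - 2*b^3 - 3*b^2 + 8*b - 4
(4) = (z - 4)*(z + 5)
(5) = m^3 - sqrt(2)*m^2 + 5*m^2 - 5*sqrt(2)*m - 4*m - 20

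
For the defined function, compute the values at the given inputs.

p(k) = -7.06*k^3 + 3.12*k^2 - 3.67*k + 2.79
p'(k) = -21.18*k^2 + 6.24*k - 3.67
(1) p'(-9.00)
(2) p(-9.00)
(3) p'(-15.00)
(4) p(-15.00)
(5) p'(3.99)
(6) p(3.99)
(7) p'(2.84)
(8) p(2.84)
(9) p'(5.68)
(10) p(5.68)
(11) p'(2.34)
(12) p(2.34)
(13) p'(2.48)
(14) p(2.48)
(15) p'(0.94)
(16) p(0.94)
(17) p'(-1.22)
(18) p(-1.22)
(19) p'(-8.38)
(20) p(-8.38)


(1) = -1775.41
(2) = 5435.28
(3) = -4862.77
(4) = 24587.34
(5) = -315.96
(6) = -410.64
(7) = -156.78
(8) = -144.19
(9) = -651.54
(10) = -1211.14
(11) = -105.04
(12) = -79.17
(13) = -118.46
(14) = -94.81
(15) = -16.52
(16) = -3.77
(17) = -42.81
(18) = 24.73
(19) = -1543.31
(20) = 4407.32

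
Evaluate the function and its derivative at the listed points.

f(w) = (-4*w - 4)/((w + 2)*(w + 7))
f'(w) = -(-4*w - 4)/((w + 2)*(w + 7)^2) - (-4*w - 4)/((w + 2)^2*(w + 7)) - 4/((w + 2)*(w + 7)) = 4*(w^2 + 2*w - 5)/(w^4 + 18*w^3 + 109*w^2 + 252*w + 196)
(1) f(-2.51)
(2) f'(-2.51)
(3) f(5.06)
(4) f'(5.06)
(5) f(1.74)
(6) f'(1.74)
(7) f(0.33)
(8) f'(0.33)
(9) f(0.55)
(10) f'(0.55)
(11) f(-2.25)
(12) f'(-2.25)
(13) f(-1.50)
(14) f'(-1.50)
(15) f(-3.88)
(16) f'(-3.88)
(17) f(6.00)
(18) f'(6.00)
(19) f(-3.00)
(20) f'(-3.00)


(1) = -2.64
(2) = -2.84
(3) = -0.28
(4) = 0.02
(5) = -0.34
(6) = 0.01
(7) = -0.31
(8) = -0.06
(9) = -0.32
(10) = -0.04
(11) = -4.21
(12) = -12.59
(13) = 0.73
(14) = -3.04
(15) = -1.96
(16) = 0.27
(17) = -0.27
(18) = 0.02
(19) = -2.00
(20) = -0.50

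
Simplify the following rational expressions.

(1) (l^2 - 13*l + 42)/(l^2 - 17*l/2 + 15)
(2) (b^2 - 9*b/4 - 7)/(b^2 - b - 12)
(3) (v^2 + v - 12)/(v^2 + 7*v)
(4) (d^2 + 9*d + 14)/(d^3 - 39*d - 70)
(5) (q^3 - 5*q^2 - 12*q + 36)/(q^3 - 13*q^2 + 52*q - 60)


(1) = (2*l - 14)/(2*l - 5)
(2) = (4*b + 7)/(4*b + 12)
(3) = (v^2 + v - 12)/(v^2 + 7*v)
(4) = (d + 7)/(d^2 - 2*d - 35)
(5) = (q + 3)/(q - 5)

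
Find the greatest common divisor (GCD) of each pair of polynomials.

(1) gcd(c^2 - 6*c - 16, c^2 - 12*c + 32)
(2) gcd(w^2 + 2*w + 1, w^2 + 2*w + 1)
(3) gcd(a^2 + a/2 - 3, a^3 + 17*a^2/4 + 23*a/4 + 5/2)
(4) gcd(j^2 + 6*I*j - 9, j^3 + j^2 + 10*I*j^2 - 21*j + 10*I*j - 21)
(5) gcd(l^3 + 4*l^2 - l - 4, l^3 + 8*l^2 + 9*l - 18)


(1) = gcd((c - 8)*(c + 2), (c - 8)*(c - 4)) = c - 8
(2) = gcd((w + 1)^2, (w + 1)^2) = w^2 + 2*w + 1
(3) = gcd((a - 3/2)*(a + 2), (a + 1)*(a + 5/4)*(a + 2)) = a + 2
(4) = gcd((j + 3*I)^2, (j + 1)*(j + 3*I)*(j + 7*I)) = j + 3*I
(5) = gcd((l - 1)*(l + 1)*(l + 4), (l - 1)*(l + 3)*(l + 6)) = l - 1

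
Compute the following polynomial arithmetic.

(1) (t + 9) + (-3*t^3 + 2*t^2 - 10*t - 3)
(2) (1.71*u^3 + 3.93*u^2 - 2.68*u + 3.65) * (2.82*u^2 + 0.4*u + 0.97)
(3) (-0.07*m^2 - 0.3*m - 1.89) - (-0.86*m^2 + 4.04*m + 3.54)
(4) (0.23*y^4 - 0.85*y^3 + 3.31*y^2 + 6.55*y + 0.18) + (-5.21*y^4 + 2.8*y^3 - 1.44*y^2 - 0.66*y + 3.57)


(1) = -3*t^3 + 2*t^2 - 9*t + 6
(2) = 4.8222*u^5 + 11.7666*u^4 - 4.3269*u^3 + 13.0331*u^2 - 1.1396*u + 3.5405
(3) = 0.79*m^2 - 4.34*m - 5.43
(4) = -4.98*y^4 + 1.95*y^3 + 1.87*y^2 + 5.89*y + 3.75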